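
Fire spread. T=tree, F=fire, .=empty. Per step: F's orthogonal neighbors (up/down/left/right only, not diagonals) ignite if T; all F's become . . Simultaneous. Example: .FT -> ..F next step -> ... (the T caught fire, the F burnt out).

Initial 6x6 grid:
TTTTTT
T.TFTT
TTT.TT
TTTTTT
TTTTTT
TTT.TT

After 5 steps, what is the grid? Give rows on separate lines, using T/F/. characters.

Step 1: 3 trees catch fire, 1 burn out
  TTTFTT
  T.F.FT
  TTT.TT
  TTTTTT
  TTTTTT
  TTT.TT
Step 2: 5 trees catch fire, 3 burn out
  TTF.FT
  T....F
  TTF.FT
  TTTTTT
  TTTTTT
  TTT.TT
Step 3: 6 trees catch fire, 5 burn out
  TF...F
  T.....
  TF...F
  TTFTFT
  TTTTTT
  TTT.TT
Step 4: 7 trees catch fire, 6 burn out
  F.....
  T.....
  F.....
  TF.F.F
  TTFTFT
  TTT.TT
Step 5: 7 trees catch fire, 7 burn out
  ......
  F.....
  ......
  F.....
  TF.F.F
  TTF.FT

......
F.....
......
F.....
TF.F.F
TTF.FT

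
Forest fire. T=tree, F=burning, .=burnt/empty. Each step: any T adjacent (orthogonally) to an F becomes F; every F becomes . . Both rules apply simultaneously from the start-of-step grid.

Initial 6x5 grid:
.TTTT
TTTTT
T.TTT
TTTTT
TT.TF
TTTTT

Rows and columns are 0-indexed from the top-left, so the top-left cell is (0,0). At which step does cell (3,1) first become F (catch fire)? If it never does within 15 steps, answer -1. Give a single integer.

Step 1: cell (3,1)='T' (+3 fires, +1 burnt)
Step 2: cell (3,1)='T' (+3 fires, +3 burnt)
Step 3: cell (3,1)='T' (+4 fires, +3 burnt)
Step 4: cell (3,1)='F' (+5 fires, +4 burnt)
  -> target ignites at step 4
Step 5: cell (3,1)='.' (+5 fires, +5 burnt)
Step 6: cell (3,1)='.' (+4 fires, +5 burnt)
Step 7: cell (3,1)='.' (+2 fires, +4 burnt)
Step 8: cell (3,1)='.' (+0 fires, +2 burnt)
  fire out at step 8

4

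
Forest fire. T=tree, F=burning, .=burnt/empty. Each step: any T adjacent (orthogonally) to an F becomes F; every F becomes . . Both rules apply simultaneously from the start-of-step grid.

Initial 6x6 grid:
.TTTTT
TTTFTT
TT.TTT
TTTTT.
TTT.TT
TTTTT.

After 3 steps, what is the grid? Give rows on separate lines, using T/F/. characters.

Step 1: 4 trees catch fire, 1 burn out
  .TTFTT
  TTF.FT
  TT.FTT
  TTTTT.
  TTT.TT
  TTTTT.
Step 2: 6 trees catch fire, 4 burn out
  .TF.FT
  TF...F
  TT..FT
  TTTFT.
  TTT.TT
  TTTTT.
Step 3: 7 trees catch fire, 6 burn out
  .F...F
  F.....
  TF...F
  TTF.F.
  TTT.TT
  TTTTT.

.F...F
F.....
TF...F
TTF.F.
TTT.TT
TTTTT.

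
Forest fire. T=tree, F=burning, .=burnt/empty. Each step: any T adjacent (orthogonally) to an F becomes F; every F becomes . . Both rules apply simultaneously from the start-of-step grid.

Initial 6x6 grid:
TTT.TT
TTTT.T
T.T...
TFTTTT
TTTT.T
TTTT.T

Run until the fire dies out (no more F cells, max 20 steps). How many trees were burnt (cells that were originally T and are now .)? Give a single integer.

Step 1: +3 fires, +1 burnt (F count now 3)
Step 2: +6 fires, +3 burnt (F count now 6)
Step 3: +6 fires, +6 burnt (F count now 6)
Step 4: +6 fires, +6 burnt (F count now 6)
Step 5: +2 fires, +6 burnt (F count now 2)
Step 6: +1 fires, +2 burnt (F count now 1)
Step 7: +0 fires, +1 burnt (F count now 0)
Fire out after step 7
Initially T: 27, now '.': 33
Total burnt (originally-T cells now '.'): 24

Answer: 24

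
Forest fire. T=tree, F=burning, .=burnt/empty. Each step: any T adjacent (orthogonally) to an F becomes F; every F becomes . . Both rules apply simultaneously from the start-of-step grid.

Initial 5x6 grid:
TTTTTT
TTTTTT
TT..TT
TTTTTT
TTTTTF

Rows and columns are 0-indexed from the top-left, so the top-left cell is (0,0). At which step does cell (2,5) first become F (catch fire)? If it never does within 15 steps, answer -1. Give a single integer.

Step 1: cell (2,5)='T' (+2 fires, +1 burnt)
Step 2: cell (2,5)='F' (+3 fires, +2 burnt)
  -> target ignites at step 2
Step 3: cell (2,5)='.' (+4 fires, +3 burnt)
Step 4: cell (2,5)='.' (+4 fires, +4 burnt)
Step 5: cell (2,5)='.' (+4 fires, +4 burnt)
Step 6: cell (2,5)='.' (+4 fires, +4 burnt)
Step 7: cell (2,5)='.' (+3 fires, +4 burnt)
Step 8: cell (2,5)='.' (+2 fires, +3 burnt)
Step 9: cell (2,5)='.' (+1 fires, +2 burnt)
Step 10: cell (2,5)='.' (+0 fires, +1 burnt)
  fire out at step 10

2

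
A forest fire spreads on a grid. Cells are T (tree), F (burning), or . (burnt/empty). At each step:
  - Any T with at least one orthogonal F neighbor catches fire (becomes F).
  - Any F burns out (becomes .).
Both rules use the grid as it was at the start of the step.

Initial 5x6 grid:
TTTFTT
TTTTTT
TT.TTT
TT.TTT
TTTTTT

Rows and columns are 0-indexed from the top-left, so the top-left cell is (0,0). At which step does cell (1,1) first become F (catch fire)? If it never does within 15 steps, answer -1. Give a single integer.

Step 1: cell (1,1)='T' (+3 fires, +1 burnt)
Step 2: cell (1,1)='T' (+5 fires, +3 burnt)
Step 3: cell (1,1)='F' (+5 fires, +5 burnt)
  -> target ignites at step 3
Step 4: cell (1,1)='.' (+5 fires, +5 burnt)
Step 5: cell (1,1)='.' (+5 fires, +5 burnt)
Step 6: cell (1,1)='.' (+3 fires, +5 burnt)
Step 7: cell (1,1)='.' (+1 fires, +3 burnt)
Step 8: cell (1,1)='.' (+0 fires, +1 burnt)
  fire out at step 8

3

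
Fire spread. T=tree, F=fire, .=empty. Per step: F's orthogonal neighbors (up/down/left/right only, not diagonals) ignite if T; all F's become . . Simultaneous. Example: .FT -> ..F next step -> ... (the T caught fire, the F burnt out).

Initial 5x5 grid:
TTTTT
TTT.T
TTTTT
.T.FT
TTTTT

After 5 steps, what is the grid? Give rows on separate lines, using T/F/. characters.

Step 1: 3 trees catch fire, 1 burn out
  TTTTT
  TTT.T
  TTTFT
  .T..F
  TTTFT
Step 2: 4 trees catch fire, 3 burn out
  TTTTT
  TTT.T
  TTF.F
  .T...
  TTF.F
Step 3: 4 trees catch fire, 4 burn out
  TTTTT
  TTF.F
  TF...
  .T...
  TF...
Step 4: 6 trees catch fire, 4 burn out
  TTFTF
  TF...
  F....
  .F...
  F....
Step 5: 3 trees catch fire, 6 burn out
  TF.F.
  F....
  .....
  .....
  .....

TF.F.
F....
.....
.....
.....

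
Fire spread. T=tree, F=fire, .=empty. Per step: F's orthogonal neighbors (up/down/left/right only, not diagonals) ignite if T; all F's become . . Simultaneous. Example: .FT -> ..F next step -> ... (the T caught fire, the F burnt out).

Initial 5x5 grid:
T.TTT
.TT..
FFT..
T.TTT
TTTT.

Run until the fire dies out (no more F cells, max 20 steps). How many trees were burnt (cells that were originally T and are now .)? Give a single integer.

Step 1: +3 fires, +2 burnt (F count now 3)
Step 2: +3 fires, +3 burnt (F count now 3)
Step 3: +4 fires, +3 burnt (F count now 4)
Step 4: +3 fires, +4 burnt (F count now 3)
Step 5: +1 fires, +3 burnt (F count now 1)
Step 6: +0 fires, +1 burnt (F count now 0)
Fire out after step 6
Initially T: 15, now '.': 24
Total burnt (originally-T cells now '.'): 14

Answer: 14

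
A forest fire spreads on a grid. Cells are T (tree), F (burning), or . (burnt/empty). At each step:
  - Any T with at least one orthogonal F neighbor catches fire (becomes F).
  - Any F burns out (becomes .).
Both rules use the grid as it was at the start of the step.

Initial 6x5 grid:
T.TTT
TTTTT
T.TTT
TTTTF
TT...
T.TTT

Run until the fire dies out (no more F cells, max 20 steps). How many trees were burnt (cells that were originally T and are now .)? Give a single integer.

Answer: 20

Derivation:
Step 1: +2 fires, +1 burnt (F count now 2)
Step 2: +3 fires, +2 burnt (F count now 3)
Step 3: +4 fires, +3 burnt (F count now 4)
Step 4: +4 fires, +4 burnt (F count now 4)
Step 5: +4 fires, +4 burnt (F count now 4)
Step 6: +2 fires, +4 burnt (F count now 2)
Step 7: +1 fires, +2 burnt (F count now 1)
Step 8: +0 fires, +1 burnt (F count now 0)
Fire out after step 8
Initially T: 23, now '.': 27
Total burnt (originally-T cells now '.'): 20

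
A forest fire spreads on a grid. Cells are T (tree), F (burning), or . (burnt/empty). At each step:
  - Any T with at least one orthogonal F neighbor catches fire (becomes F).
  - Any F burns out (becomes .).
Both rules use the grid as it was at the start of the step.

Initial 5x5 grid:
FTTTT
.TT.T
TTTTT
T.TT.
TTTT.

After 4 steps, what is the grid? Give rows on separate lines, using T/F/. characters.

Step 1: 1 trees catch fire, 1 burn out
  .FTTT
  .TT.T
  TTTTT
  T.TT.
  TTTT.
Step 2: 2 trees catch fire, 1 burn out
  ..FTT
  .FT.T
  TTTTT
  T.TT.
  TTTT.
Step 3: 3 trees catch fire, 2 burn out
  ...FT
  ..F.T
  TFTTT
  T.TT.
  TTTT.
Step 4: 3 trees catch fire, 3 burn out
  ....F
  ....T
  F.FTT
  T.TT.
  TTTT.

....F
....T
F.FTT
T.TT.
TTTT.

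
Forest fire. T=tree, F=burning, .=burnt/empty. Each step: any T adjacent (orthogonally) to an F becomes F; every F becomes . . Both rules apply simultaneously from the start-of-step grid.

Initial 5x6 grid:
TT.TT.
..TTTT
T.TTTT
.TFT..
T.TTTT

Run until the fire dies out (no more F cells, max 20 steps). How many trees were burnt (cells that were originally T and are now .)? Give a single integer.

Step 1: +4 fires, +1 burnt (F count now 4)
Step 2: +3 fires, +4 burnt (F count now 3)
Step 3: +3 fires, +3 burnt (F count now 3)
Step 4: +4 fires, +3 burnt (F count now 4)
Step 5: +2 fires, +4 burnt (F count now 2)
Step 6: +0 fires, +2 burnt (F count now 0)
Fire out after step 6
Initially T: 20, now '.': 26
Total burnt (originally-T cells now '.'): 16

Answer: 16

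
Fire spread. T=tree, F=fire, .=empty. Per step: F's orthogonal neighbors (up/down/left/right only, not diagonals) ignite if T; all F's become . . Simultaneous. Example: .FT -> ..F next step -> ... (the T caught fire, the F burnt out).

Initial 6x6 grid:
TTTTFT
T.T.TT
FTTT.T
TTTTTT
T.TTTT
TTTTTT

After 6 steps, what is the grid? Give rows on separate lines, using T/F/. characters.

Step 1: 6 trees catch fire, 2 burn out
  TTTF.F
  F.T.FT
  .FTT.T
  FTTTTT
  T.TTTT
  TTTTTT
Step 2: 6 trees catch fire, 6 burn out
  FTF...
  ..T..F
  ..FT.T
  .FTTTT
  F.TTTT
  TTTTTT
Step 3: 6 trees catch fire, 6 burn out
  .F....
  ..F...
  ...F.F
  ..FTTT
  ..TTTT
  FTTTTT
Step 4: 4 trees catch fire, 6 burn out
  ......
  ......
  ......
  ...FTF
  ..FTTT
  .FTTTT
Step 5: 4 trees catch fire, 4 burn out
  ......
  ......
  ......
  ....F.
  ...FTF
  ..FTTT
Step 6: 3 trees catch fire, 4 burn out
  ......
  ......
  ......
  ......
  ....F.
  ...FTF

......
......
......
......
....F.
...FTF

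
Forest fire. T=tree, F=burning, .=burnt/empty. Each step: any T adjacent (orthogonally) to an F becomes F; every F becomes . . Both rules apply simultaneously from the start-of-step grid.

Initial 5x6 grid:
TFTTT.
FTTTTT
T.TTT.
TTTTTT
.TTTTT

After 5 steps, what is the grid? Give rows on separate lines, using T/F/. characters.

Step 1: 4 trees catch fire, 2 burn out
  F.FTT.
  .FTTTT
  F.TTT.
  TTTTTT
  .TTTTT
Step 2: 3 trees catch fire, 4 burn out
  ...FT.
  ..FTTT
  ..TTT.
  FTTTTT
  .TTTTT
Step 3: 4 trees catch fire, 3 burn out
  ....F.
  ...FTT
  ..FTT.
  .FTTTT
  .TTTTT
Step 4: 4 trees catch fire, 4 burn out
  ......
  ....FT
  ...FT.
  ..FTTT
  .FTTTT
Step 5: 4 trees catch fire, 4 burn out
  ......
  .....F
  ....F.
  ...FTT
  ..FTTT

......
.....F
....F.
...FTT
..FTTT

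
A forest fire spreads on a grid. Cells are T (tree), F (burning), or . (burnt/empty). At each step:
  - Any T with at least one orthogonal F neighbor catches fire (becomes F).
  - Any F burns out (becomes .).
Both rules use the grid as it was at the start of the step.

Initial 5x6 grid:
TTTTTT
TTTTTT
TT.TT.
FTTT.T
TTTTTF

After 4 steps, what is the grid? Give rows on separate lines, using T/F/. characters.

Step 1: 5 trees catch fire, 2 burn out
  TTTTTT
  TTTTTT
  FT.TT.
  .FTT.F
  FTTTF.
Step 2: 5 trees catch fire, 5 burn out
  TTTTTT
  FTTTTT
  .F.TT.
  ..FT..
  .FTF..
Step 3: 4 trees catch fire, 5 burn out
  FTTTTT
  .FTTTT
  ...TT.
  ...F..
  ..F...
Step 4: 3 trees catch fire, 4 burn out
  .FTTTT
  ..FTTT
  ...FT.
  ......
  ......

.FTTTT
..FTTT
...FT.
......
......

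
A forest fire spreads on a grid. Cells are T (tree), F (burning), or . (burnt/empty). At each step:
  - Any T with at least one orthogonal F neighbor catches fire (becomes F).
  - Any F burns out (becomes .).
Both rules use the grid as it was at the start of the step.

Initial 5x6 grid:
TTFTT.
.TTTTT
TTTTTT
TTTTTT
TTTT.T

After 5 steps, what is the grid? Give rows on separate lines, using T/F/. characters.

Step 1: 3 trees catch fire, 1 burn out
  TF.FT.
  .TFTTT
  TTTTTT
  TTTTTT
  TTTT.T
Step 2: 5 trees catch fire, 3 burn out
  F...F.
  .F.FTT
  TTFTTT
  TTTTTT
  TTTT.T
Step 3: 4 trees catch fire, 5 burn out
  ......
  ....FT
  TF.FTT
  TTFTTT
  TTTT.T
Step 4: 6 trees catch fire, 4 burn out
  ......
  .....F
  F...FT
  TF.FTT
  TTFT.T
Step 5: 5 trees catch fire, 6 burn out
  ......
  ......
  .....F
  F...FT
  TF.F.T

......
......
.....F
F...FT
TF.F.T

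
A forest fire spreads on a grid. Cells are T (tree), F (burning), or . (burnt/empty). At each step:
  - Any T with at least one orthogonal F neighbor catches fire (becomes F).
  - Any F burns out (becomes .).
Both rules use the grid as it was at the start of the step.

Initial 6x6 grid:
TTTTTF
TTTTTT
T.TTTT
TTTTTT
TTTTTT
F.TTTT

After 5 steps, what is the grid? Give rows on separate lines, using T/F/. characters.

Step 1: 3 trees catch fire, 2 burn out
  TTTTF.
  TTTTTF
  T.TTTT
  TTTTTT
  FTTTTT
  ..TTTT
Step 2: 5 trees catch fire, 3 burn out
  TTTF..
  TTTTF.
  T.TTTF
  FTTTTT
  .FTTTT
  ..TTTT
Step 3: 7 trees catch fire, 5 burn out
  TTF...
  TTTF..
  F.TTF.
  .FTTTF
  ..FTTT
  ..TTTT
Step 4: 9 trees catch fire, 7 burn out
  TF....
  FTF...
  ..TF..
  ..FTF.
  ...FTF
  ..FTTT
Step 5: 7 trees catch fire, 9 burn out
  F.....
  .F....
  ..F...
  ...F..
  ....F.
  ...FTF

F.....
.F....
..F...
...F..
....F.
...FTF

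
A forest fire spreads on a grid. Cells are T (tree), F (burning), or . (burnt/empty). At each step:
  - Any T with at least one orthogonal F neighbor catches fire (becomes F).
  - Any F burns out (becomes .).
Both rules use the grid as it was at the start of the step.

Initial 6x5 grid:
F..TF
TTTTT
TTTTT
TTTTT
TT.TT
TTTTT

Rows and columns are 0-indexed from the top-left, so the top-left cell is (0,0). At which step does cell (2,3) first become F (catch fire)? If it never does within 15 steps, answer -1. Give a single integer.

Step 1: cell (2,3)='T' (+3 fires, +2 burnt)
Step 2: cell (2,3)='T' (+4 fires, +3 burnt)
Step 3: cell (2,3)='F' (+5 fires, +4 burnt)
  -> target ignites at step 3
Step 4: cell (2,3)='.' (+5 fires, +5 burnt)
Step 5: cell (2,3)='.' (+5 fires, +5 burnt)
Step 6: cell (2,3)='.' (+2 fires, +5 burnt)
Step 7: cell (2,3)='.' (+1 fires, +2 burnt)
Step 8: cell (2,3)='.' (+0 fires, +1 burnt)
  fire out at step 8

3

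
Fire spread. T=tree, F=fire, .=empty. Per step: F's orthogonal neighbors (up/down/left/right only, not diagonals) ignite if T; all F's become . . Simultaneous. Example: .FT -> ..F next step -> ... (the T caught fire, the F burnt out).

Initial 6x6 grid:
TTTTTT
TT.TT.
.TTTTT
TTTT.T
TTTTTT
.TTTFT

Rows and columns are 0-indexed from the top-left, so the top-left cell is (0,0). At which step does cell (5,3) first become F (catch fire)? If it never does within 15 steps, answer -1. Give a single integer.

Step 1: cell (5,3)='F' (+3 fires, +1 burnt)
  -> target ignites at step 1
Step 2: cell (5,3)='.' (+3 fires, +3 burnt)
Step 3: cell (5,3)='.' (+4 fires, +3 burnt)
Step 4: cell (5,3)='.' (+4 fires, +4 burnt)
Step 5: cell (5,3)='.' (+5 fires, +4 burnt)
Step 6: cell (5,3)='.' (+4 fires, +5 burnt)
Step 7: cell (5,3)='.' (+3 fires, +4 burnt)
Step 8: cell (5,3)='.' (+3 fires, +3 burnt)
Step 9: cell (5,3)='.' (+1 fires, +3 burnt)
Step 10: cell (5,3)='.' (+0 fires, +1 burnt)
  fire out at step 10

1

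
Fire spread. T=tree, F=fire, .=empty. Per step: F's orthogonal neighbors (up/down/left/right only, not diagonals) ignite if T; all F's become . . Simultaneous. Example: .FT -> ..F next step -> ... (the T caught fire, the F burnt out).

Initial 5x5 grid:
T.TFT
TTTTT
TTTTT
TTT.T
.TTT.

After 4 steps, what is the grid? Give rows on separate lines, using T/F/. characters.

Step 1: 3 trees catch fire, 1 burn out
  T.F.F
  TTTFT
  TTTTT
  TTT.T
  .TTT.
Step 2: 3 trees catch fire, 3 burn out
  T....
  TTF.F
  TTTFT
  TTT.T
  .TTT.
Step 3: 3 trees catch fire, 3 burn out
  T....
  TF...
  TTF.F
  TTT.T
  .TTT.
Step 4: 4 trees catch fire, 3 burn out
  T....
  F....
  TF...
  TTF.F
  .TTT.

T....
F....
TF...
TTF.F
.TTT.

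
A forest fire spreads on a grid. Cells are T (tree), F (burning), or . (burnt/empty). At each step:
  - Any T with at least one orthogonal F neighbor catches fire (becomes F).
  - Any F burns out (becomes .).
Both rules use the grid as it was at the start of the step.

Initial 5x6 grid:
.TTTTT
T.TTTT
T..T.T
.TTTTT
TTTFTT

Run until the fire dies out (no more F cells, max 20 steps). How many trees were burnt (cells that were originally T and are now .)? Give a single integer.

Step 1: +3 fires, +1 burnt (F count now 3)
Step 2: +5 fires, +3 burnt (F count now 5)
Step 3: +4 fires, +5 burnt (F count now 4)
Step 4: +4 fires, +4 burnt (F count now 4)
Step 5: +3 fires, +4 burnt (F count now 3)
Step 6: +2 fires, +3 burnt (F count now 2)
Step 7: +0 fires, +2 burnt (F count now 0)
Fire out after step 7
Initially T: 23, now '.': 28
Total burnt (originally-T cells now '.'): 21

Answer: 21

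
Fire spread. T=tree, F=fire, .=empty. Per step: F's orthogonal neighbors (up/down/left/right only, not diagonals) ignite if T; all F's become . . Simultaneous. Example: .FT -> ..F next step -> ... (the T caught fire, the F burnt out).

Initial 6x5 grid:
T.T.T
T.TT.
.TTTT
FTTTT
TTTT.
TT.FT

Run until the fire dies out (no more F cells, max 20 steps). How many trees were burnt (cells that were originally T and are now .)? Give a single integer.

Step 1: +4 fires, +2 burnt (F count now 4)
Step 2: +6 fires, +4 burnt (F count now 6)
Step 3: +4 fires, +6 burnt (F count now 4)
Step 4: +3 fires, +4 burnt (F count now 3)
Step 5: +1 fires, +3 burnt (F count now 1)
Step 6: +0 fires, +1 burnt (F count now 0)
Fire out after step 6
Initially T: 21, now '.': 27
Total burnt (originally-T cells now '.'): 18

Answer: 18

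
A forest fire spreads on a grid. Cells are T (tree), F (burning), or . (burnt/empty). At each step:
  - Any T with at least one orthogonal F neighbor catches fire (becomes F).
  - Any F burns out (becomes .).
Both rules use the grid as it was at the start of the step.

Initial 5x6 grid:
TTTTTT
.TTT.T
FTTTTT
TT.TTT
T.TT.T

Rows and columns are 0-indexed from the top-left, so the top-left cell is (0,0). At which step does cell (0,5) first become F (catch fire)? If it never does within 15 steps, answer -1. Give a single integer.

Step 1: cell (0,5)='T' (+2 fires, +1 burnt)
Step 2: cell (0,5)='T' (+4 fires, +2 burnt)
Step 3: cell (0,5)='T' (+3 fires, +4 burnt)
Step 4: cell (0,5)='T' (+5 fires, +3 burnt)
Step 5: cell (0,5)='T' (+4 fires, +5 burnt)
Step 6: cell (0,5)='T' (+4 fires, +4 burnt)
Step 7: cell (0,5)='F' (+2 fires, +4 burnt)
  -> target ignites at step 7
Step 8: cell (0,5)='.' (+0 fires, +2 burnt)
  fire out at step 8

7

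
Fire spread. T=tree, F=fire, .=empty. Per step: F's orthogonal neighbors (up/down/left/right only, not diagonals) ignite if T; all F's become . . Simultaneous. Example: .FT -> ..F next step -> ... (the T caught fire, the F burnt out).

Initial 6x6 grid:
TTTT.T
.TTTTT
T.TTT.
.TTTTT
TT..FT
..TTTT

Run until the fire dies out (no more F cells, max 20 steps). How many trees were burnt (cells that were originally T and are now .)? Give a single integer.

Step 1: +3 fires, +1 burnt (F count now 3)
Step 2: +5 fires, +3 burnt (F count now 5)
Step 3: +4 fires, +5 burnt (F count now 4)
Step 4: +4 fires, +4 burnt (F count now 4)
Step 5: +4 fires, +4 burnt (F count now 4)
Step 6: +3 fires, +4 burnt (F count now 3)
Step 7: +1 fires, +3 burnt (F count now 1)
Step 8: +1 fires, +1 burnt (F count now 1)
Step 9: +0 fires, +1 burnt (F count now 0)
Fire out after step 9
Initially T: 26, now '.': 35
Total burnt (originally-T cells now '.'): 25

Answer: 25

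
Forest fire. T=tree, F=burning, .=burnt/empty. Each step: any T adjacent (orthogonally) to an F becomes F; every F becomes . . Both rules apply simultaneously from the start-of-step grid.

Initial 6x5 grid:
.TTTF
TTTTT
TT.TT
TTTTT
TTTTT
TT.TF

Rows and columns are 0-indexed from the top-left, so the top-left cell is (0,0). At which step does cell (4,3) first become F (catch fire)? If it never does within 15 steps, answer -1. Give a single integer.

Step 1: cell (4,3)='T' (+4 fires, +2 burnt)
Step 2: cell (4,3)='F' (+5 fires, +4 burnt)
  -> target ignites at step 2
Step 3: cell (4,3)='.' (+5 fires, +5 burnt)
Step 4: cell (4,3)='.' (+3 fires, +5 burnt)
Step 5: cell (4,3)='.' (+5 fires, +3 burnt)
Step 6: cell (4,3)='.' (+3 fires, +5 burnt)
Step 7: cell (4,3)='.' (+0 fires, +3 burnt)
  fire out at step 7

2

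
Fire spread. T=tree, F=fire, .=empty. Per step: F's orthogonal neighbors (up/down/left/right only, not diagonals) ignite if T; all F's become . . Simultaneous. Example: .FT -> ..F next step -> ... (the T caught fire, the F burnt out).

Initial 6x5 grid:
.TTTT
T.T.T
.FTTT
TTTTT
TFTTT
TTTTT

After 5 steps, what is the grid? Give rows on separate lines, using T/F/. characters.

Step 1: 5 trees catch fire, 2 burn out
  .TTTT
  T.T.T
  ..FTT
  TFTTT
  F.FTT
  TFTTT
Step 2: 7 trees catch fire, 5 burn out
  .TTTT
  T.F.T
  ...FT
  F.FTT
  ...FT
  F.FTT
Step 3: 5 trees catch fire, 7 burn out
  .TFTT
  T...T
  ....F
  ...FT
  ....F
  ...FT
Step 4: 5 trees catch fire, 5 burn out
  .F.FT
  T...F
  .....
  ....F
  .....
  ....F
Step 5: 1 trees catch fire, 5 burn out
  ....F
  T....
  .....
  .....
  .....
  .....

....F
T....
.....
.....
.....
.....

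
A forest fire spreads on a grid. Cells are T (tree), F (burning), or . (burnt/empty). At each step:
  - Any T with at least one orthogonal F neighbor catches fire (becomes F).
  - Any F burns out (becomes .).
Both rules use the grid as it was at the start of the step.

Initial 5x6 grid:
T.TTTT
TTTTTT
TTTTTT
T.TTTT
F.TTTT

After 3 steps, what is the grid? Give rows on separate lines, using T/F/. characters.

Step 1: 1 trees catch fire, 1 burn out
  T.TTTT
  TTTTTT
  TTTTTT
  F.TTTT
  ..TTTT
Step 2: 1 trees catch fire, 1 burn out
  T.TTTT
  TTTTTT
  FTTTTT
  ..TTTT
  ..TTTT
Step 3: 2 trees catch fire, 1 burn out
  T.TTTT
  FTTTTT
  .FTTTT
  ..TTTT
  ..TTTT

T.TTTT
FTTTTT
.FTTTT
..TTTT
..TTTT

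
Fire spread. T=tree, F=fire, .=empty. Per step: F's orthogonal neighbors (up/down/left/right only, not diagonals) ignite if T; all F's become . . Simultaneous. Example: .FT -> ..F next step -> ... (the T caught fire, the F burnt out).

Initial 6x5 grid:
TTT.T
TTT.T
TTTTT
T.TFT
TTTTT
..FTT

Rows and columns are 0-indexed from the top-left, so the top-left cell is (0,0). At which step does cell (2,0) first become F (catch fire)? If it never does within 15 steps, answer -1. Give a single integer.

Step 1: cell (2,0)='T' (+6 fires, +2 burnt)
Step 2: cell (2,0)='T' (+5 fires, +6 burnt)
Step 3: cell (2,0)='T' (+4 fires, +5 burnt)
Step 4: cell (2,0)='F' (+5 fires, +4 burnt)
  -> target ignites at step 4
Step 5: cell (2,0)='.' (+2 fires, +5 burnt)
Step 6: cell (2,0)='.' (+1 fires, +2 burnt)
Step 7: cell (2,0)='.' (+0 fires, +1 burnt)
  fire out at step 7

4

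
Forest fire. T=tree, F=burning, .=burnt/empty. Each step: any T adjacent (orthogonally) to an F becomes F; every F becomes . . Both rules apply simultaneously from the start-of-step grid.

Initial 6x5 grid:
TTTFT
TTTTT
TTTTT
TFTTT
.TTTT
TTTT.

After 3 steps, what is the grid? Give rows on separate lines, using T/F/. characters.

Step 1: 7 trees catch fire, 2 burn out
  TTF.F
  TTTFT
  TFTTT
  F.FTT
  .FTTT
  TTTT.
Step 2: 10 trees catch fire, 7 burn out
  TF...
  TFF.F
  F.FFT
  ...FT
  ..FTT
  TFTT.
Step 3: 7 trees catch fire, 10 burn out
  F....
  F....
  ....F
  ....F
  ...FT
  F.FT.

F....
F....
....F
....F
...FT
F.FT.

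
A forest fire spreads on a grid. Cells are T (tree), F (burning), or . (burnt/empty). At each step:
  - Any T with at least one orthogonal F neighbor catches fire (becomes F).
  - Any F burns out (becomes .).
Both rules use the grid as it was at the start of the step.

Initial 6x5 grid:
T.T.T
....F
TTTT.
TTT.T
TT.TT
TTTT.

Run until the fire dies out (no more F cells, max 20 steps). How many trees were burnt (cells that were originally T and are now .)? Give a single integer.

Step 1: +1 fires, +1 burnt (F count now 1)
Step 2: +0 fires, +1 burnt (F count now 0)
Fire out after step 2
Initially T: 19, now '.': 12
Total burnt (originally-T cells now '.'): 1

Answer: 1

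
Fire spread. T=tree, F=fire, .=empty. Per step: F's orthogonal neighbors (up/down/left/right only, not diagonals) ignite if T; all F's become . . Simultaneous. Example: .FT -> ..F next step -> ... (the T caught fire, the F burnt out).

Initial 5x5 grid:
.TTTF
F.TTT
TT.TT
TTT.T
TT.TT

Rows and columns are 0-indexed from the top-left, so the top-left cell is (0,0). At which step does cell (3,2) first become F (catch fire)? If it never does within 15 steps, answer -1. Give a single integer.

Step 1: cell (3,2)='T' (+3 fires, +2 burnt)
Step 2: cell (3,2)='T' (+5 fires, +3 burnt)
Step 3: cell (3,2)='T' (+6 fires, +5 burnt)
Step 4: cell (3,2)='F' (+3 fires, +6 burnt)
  -> target ignites at step 4
Step 5: cell (3,2)='.' (+1 fires, +3 burnt)
Step 6: cell (3,2)='.' (+0 fires, +1 burnt)
  fire out at step 6

4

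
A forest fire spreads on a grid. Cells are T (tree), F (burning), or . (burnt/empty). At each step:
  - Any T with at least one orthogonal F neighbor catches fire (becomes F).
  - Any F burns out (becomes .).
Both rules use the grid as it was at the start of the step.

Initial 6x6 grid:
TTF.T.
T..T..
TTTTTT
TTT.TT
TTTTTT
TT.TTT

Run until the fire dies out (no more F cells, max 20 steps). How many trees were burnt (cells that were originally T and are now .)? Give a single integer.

Step 1: +1 fires, +1 burnt (F count now 1)
Step 2: +1 fires, +1 burnt (F count now 1)
Step 3: +1 fires, +1 burnt (F count now 1)
Step 4: +1 fires, +1 burnt (F count now 1)
Step 5: +2 fires, +1 burnt (F count now 2)
Step 6: +3 fires, +2 burnt (F count now 3)
Step 7: +4 fires, +3 burnt (F count now 4)
Step 8: +4 fires, +4 burnt (F count now 4)
Step 9: +3 fires, +4 burnt (F count now 3)
Step 10: +3 fires, +3 burnt (F count now 3)
Step 11: +2 fires, +3 burnt (F count now 2)
Step 12: +1 fires, +2 burnt (F count now 1)
Step 13: +0 fires, +1 burnt (F count now 0)
Fire out after step 13
Initially T: 27, now '.': 35
Total burnt (originally-T cells now '.'): 26

Answer: 26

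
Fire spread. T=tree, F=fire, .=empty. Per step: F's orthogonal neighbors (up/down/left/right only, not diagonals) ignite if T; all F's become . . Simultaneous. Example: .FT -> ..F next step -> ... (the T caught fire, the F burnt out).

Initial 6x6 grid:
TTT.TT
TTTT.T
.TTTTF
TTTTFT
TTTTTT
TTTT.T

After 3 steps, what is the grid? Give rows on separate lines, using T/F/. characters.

Step 1: 5 trees catch fire, 2 burn out
  TTT.TT
  TTTT.F
  .TTTF.
  TTTF.F
  TTTTFT
  TTTT.T
Step 2: 5 trees catch fire, 5 burn out
  TTT.TF
  TTTT..
  .TTF..
  TTF...
  TTTF.F
  TTTT.T
Step 3: 7 trees catch fire, 5 burn out
  TTT.F.
  TTTF..
  .TF...
  TF....
  TTF...
  TTTF.F

TTT.F.
TTTF..
.TF...
TF....
TTF...
TTTF.F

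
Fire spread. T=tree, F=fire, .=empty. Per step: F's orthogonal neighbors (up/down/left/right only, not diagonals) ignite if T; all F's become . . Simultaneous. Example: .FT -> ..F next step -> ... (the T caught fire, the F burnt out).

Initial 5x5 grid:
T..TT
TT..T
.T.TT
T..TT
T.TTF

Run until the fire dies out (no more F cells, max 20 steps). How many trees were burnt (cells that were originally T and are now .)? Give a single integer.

Answer: 9

Derivation:
Step 1: +2 fires, +1 burnt (F count now 2)
Step 2: +3 fires, +2 burnt (F count now 3)
Step 3: +2 fires, +3 burnt (F count now 2)
Step 4: +1 fires, +2 burnt (F count now 1)
Step 5: +1 fires, +1 burnt (F count now 1)
Step 6: +0 fires, +1 burnt (F count now 0)
Fire out after step 6
Initially T: 15, now '.': 19
Total burnt (originally-T cells now '.'): 9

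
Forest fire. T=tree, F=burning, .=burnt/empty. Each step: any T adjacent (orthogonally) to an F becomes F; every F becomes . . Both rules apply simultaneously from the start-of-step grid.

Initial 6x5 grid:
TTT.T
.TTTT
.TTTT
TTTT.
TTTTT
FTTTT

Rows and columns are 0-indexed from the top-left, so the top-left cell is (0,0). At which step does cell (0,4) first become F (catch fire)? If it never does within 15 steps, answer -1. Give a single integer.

Step 1: cell (0,4)='T' (+2 fires, +1 burnt)
Step 2: cell (0,4)='T' (+3 fires, +2 burnt)
Step 3: cell (0,4)='T' (+3 fires, +3 burnt)
Step 4: cell (0,4)='T' (+4 fires, +3 burnt)
Step 5: cell (0,4)='T' (+4 fires, +4 burnt)
Step 6: cell (0,4)='T' (+3 fires, +4 burnt)
Step 7: cell (0,4)='T' (+4 fires, +3 burnt)
Step 8: cell (0,4)='T' (+1 fires, +4 burnt)
Step 9: cell (0,4)='F' (+1 fires, +1 burnt)
  -> target ignites at step 9
Step 10: cell (0,4)='.' (+0 fires, +1 burnt)
  fire out at step 10

9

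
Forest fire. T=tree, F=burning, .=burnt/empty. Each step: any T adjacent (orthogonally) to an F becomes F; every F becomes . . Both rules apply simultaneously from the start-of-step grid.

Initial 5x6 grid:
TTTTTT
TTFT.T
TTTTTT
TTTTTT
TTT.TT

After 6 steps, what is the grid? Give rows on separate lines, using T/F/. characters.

Step 1: 4 trees catch fire, 1 burn out
  TTFTTT
  TF.F.T
  TTFTTT
  TTTTTT
  TTT.TT
Step 2: 6 trees catch fire, 4 burn out
  TF.FTT
  F....T
  TF.FTT
  TTFTTT
  TTT.TT
Step 3: 7 trees catch fire, 6 burn out
  F...FT
  .....T
  F...FT
  TF.FTT
  TTF.TT
Step 4: 5 trees catch fire, 7 burn out
  .....F
  .....T
  .....F
  F...FT
  TF..TT
Step 5: 4 trees catch fire, 5 burn out
  ......
  .....F
  ......
  .....F
  F...FT
Step 6: 1 trees catch fire, 4 burn out
  ......
  ......
  ......
  ......
  .....F

......
......
......
......
.....F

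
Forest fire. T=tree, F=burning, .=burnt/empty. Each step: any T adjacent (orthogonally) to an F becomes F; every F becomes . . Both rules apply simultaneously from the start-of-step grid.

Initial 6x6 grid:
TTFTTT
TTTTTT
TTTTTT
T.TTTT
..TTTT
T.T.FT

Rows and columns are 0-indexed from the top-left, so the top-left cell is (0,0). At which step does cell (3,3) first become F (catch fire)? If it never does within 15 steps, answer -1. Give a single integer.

Step 1: cell (3,3)='T' (+5 fires, +2 burnt)
Step 2: cell (3,3)='T' (+8 fires, +5 burnt)
Step 3: cell (3,3)='F' (+10 fires, +8 burnt)
  -> target ignites at step 3
Step 4: cell (3,3)='.' (+4 fires, +10 burnt)
Step 5: cell (3,3)='.' (+1 fires, +4 burnt)
Step 6: cell (3,3)='.' (+0 fires, +1 burnt)
  fire out at step 6

3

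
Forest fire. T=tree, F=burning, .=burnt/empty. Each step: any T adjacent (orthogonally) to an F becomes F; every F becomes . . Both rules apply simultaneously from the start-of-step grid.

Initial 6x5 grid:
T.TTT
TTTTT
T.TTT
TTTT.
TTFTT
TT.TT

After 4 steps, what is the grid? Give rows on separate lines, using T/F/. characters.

Step 1: 3 trees catch fire, 1 burn out
  T.TTT
  TTTTT
  T.TTT
  TTFT.
  TF.FT
  TT.TT
Step 2: 7 trees catch fire, 3 burn out
  T.TTT
  TTTTT
  T.FTT
  TF.F.
  F...F
  TF.FT
Step 3: 5 trees catch fire, 7 burn out
  T.TTT
  TTFTT
  T..FT
  F....
  .....
  F...F
Step 4: 5 trees catch fire, 5 burn out
  T.FTT
  TF.FT
  F...F
  .....
  .....
  .....

T.FTT
TF.FT
F...F
.....
.....
.....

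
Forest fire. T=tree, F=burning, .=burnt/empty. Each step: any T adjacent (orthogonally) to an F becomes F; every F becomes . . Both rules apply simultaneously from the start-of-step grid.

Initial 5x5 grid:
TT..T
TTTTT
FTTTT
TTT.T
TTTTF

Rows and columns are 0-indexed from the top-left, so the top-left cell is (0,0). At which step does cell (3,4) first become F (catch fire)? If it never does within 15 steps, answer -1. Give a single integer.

Step 1: cell (3,4)='F' (+5 fires, +2 burnt)
  -> target ignites at step 1
Step 2: cell (3,4)='.' (+7 fires, +5 burnt)
Step 3: cell (3,4)='.' (+6 fires, +7 burnt)
Step 4: cell (3,4)='.' (+2 fires, +6 burnt)
Step 5: cell (3,4)='.' (+0 fires, +2 burnt)
  fire out at step 5

1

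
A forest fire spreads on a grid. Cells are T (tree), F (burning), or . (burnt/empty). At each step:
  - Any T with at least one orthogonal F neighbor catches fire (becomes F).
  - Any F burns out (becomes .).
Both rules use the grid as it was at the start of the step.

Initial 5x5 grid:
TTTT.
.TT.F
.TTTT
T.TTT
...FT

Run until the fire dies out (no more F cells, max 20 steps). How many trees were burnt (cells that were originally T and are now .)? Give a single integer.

Answer: 14

Derivation:
Step 1: +3 fires, +2 burnt (F count now 3)
Step 2: +3 fires, +3 burnt (F count now 3)
Step 3: +1 fires, +3 burnt (F count now 1)
Step 4: +2 fires, +1 burnt (F count now 2)
Step 5: +2 fires, +2 burnt (F count now 2)
Step 6: +2 fires, +2 burnt (F count now 2)
Step 7: +1 fires, +2 burnt (F count now 1)
Step 8: +0 fires, +1 burnt (F count now 0)
Fire out after step 8
Initially T: 15, now '.': 24
Total burnt (originally-T cells now '.'): 14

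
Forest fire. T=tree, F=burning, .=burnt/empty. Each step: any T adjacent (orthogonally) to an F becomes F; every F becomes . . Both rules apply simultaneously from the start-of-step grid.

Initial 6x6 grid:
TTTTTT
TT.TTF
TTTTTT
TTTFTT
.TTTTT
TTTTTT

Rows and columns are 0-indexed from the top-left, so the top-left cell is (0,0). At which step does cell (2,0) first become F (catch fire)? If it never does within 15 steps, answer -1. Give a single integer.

Step 1: cell (2,0)='T' (+7 fires, +2 burnt)
Step 2: cell (2,0)='T' (+9 fires, +7 burnt)
Step 3: cell (2,0)='T' (+7 fires, +9 burnt)
Step 4: cell (2,0)='F' (+5 fires, +7 burnt)
  -> target ignites at step 4
Step 5: cell (2,0)='.' (+3 fires, +5 burnt)
Step 6: cell (2,0)='.' (+1 fires, +3 burnt)
Step 7: cell (2,0)='.' (+0 fires, +1 burnt)
  fire out at step 7

4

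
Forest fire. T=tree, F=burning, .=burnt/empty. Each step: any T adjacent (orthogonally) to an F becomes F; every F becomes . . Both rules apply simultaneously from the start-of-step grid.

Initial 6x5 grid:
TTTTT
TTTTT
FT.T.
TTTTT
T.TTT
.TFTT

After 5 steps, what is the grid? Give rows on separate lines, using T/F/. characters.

Step 1: 6 trees catch fire, 2 burn out
  TTTTT
  FTTTT
  .F.T.
  FTTTT
  T.FTT
  .F.FT
Step 2: 7 trees catch fire, 6 burn out
  FTTTT
  .FTTT
  ...T.
  .FFTT
  F..FT
  ....F
Step 3: 4 trees catch fire, 7 burn out
  .FTTT
  ..FTT
  ...T.
  ...FT
  ....F
  .....
Step 4: 4 trees catch fire, 4 burn out
  ..FTT
  ...FT
  ...F.
  ....F
  .....
  .....
Step 5: 2 trees catch fire, 4 burn out
  ...FT
  ....F
  .....
  .....
  .....
  .....

...FT
....F
.....
.....
.....
.....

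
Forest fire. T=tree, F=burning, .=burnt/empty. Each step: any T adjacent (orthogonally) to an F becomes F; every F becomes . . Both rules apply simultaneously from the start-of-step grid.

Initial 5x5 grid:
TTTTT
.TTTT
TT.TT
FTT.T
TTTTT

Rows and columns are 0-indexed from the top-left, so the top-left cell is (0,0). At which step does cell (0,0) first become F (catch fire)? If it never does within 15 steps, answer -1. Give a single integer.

Step 1: cell (0,0)='T' (+3 fires, +1 burnt)
Step 2: cell (0,0)='T' (+3 fires, +3 burnt)
Step 3: cell (0,0)='T' (+2 fires, +3 burnt)
Step 4: cell (0,0)='T' (+3 fires, +2 burnt)
Step 5: cell (0,0)='F' (+4 fires, +3 burnt)
  -> target ignites at step 5
Step 6: cell (0,0)='.' (+4 fires, +4 burnt)
Step 7: cell (0,0)='.' (+2 fires, +4 burnt)
Step 8: cell (0,0)='.' (+0 fires, +2 burnt)
  fire out at step 8

5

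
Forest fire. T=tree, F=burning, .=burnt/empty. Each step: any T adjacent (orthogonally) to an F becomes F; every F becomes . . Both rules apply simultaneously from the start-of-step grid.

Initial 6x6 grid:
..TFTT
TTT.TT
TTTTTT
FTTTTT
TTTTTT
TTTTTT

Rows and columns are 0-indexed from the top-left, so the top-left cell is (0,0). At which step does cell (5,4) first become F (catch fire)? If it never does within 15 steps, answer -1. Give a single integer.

Step 1: cell (5,4)='T' (+5 fires, +2 burnt)
Step 2: cell (5,4)='T' (+8 fires, +5 burnt)
Step 3: cell (5,4)='T' (+7 fires, +8 burnt)
Step 4: cell (5,4)='T' (+5 fires, +7 burnt)
Step 5: cell (5,4)='T' (+3 fires, +5 burnt)
Step 6: cell (5,4)='F' (+2 fires, +3 burnt)
  -> target ignites at step 6
Step 7: cell (5,4)='.' (+1 fires, +2 burnt)
Step 8: cell (5,4)='.' (+0 fires, +1 burnt)
  fire out at step 8

6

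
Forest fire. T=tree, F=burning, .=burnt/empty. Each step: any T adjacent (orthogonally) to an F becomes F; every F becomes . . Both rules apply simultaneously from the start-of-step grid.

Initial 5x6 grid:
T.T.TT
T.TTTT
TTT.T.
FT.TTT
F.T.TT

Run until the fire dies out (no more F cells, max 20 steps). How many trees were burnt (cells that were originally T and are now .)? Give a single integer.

Step 1: +2 fires, +2 burnt (F count now 2)
Step 2: +2 fires, +2 burnt (F count now 2)
Step 3: +2 fires, +2 burnt (F count now 2)
Step 4: +1 fires, +2 burnt (F count now 1)
Step 5: +2 fires, +1 burnt (F count now 2)
Step 6: +1 fires, +2 burnt (F count now 1)
Step 7: +3 fires, +1 burnt (F count now 3)
Step 8: +2 fires, +3 burnt (F count now 2)
Step 9: +3 fires, +2 burnt (F count now 3)
Step 10: +1 fires, +3 burnt (F count now 1)
Step 11: +0 fires, +1 burnt (F count now 0)
Fire out after step 11
Initially T: 20, now '.': 29
Total burnt (originally-T cells now '.'): 19

Answer: 19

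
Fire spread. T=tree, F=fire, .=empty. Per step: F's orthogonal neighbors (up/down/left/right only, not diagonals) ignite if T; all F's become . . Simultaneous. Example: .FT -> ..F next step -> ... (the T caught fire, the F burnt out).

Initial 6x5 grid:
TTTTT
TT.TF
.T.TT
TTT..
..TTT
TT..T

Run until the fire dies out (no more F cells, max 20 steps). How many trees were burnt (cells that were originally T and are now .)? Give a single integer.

Answer: 18

Derivation:
Step 1: +3 fires, +1 burnt (F count now 3)
Step 2: +2 fires, +3 burnt (F count now 2)
Step 3: +1 fires, +2 burnt (F count now 1)
Step 4: +1 fires, +1 burnt (F count now 1)
Step 5: +2 fires, +1 burnt (F count now 2)
Step 6: +2 fires, +2 burnt (F count now 2)
Step 7: +1 fires, +2 burnt (F count now 1)
Step 8: +2 fires, +1 burnt (F count now 2)
Step 9: +1 fires, +2 burnt (F count now 1)
Step 10: +1 fires, +1 burnt (F count now 1)
Step 11: +1 fires, +1 burnt (F count now 1)
Step 12: +1 fires, +1 burnt (F count now 1)
Step 13: +0 fires, +1 burnt (F count now 0)
Fire out after step 13
Initially T: 20, now '.': 28
Total burnt (originally-T cells now '.'): 18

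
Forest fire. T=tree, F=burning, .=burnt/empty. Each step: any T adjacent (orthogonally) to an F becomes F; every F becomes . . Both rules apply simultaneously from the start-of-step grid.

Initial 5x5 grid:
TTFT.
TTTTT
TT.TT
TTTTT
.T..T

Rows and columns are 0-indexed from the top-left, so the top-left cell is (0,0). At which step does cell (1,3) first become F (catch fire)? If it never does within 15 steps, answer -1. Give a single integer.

Step 1: cell (1,3)='T' (+3 fires, +1 burnt)
Step 2: cell (1,3)='F' (+3 fires, +3 burnt)
  -> target ignites at step 2
Step 3: cell (1,3)='.' (+4 fires, +3 burnt)
Step 4: cell (1,3)='.' (+4 fires, +4 burnt)
Step 5: cell (1,3)='.' (+4 fires, +4 burnt)
Step 6: cell (1,3)='.' (+1 fires, +4 burnt)
Step 7: cell (1,3)='.' (+0 fires, +1 burnt)
  fire out at step 7

2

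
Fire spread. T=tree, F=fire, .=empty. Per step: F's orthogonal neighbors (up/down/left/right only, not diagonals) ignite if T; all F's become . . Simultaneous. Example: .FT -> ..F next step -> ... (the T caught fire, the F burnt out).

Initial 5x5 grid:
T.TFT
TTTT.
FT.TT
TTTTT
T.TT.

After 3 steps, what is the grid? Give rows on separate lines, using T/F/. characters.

Step 1: 6 trees catch fire, 2 burn out
  T.F.F
  FTTF.
  .F.TT
  FTTTT
  T.TT.
Step 2: 6 trees catch fire, 6 burn out
  F....
  .FF..
  ...FT
  .FTTT
  F.TT.
Step 3: 3 trees catch fire, 6 burn out
  .....
  .....
  ....F
  ..FFT
  ..TT.

.....
.....
....F
..FFT
..TT.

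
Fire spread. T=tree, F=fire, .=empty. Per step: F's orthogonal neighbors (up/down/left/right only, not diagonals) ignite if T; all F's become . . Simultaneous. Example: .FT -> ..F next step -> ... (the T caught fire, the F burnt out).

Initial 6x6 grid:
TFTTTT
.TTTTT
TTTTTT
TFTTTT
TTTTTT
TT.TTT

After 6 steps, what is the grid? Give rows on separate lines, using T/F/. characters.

Step 1: 7 trees catch fire, 2 burn out
  F.FTTT
  .FTTTT
  TFTTTT
  F.FTTT
  TFTTTT
  TT.TTT
Step 2: 8 trees catch fire, 7 burn out
  ...FTT
  ..FTTT
  F.FTTT
  ...FTT
  F.FTTT
  TF.TTT
Step 3: 6 trees catch fire, 8 burn out
  ....FT
  ...FTT
  ...FTT
  ....FT
  ...FTT
  F..TTT
Step 4: 6 trees catch fire, 6 burn out
  .....F
  ....FT
  ....FT
  .....F
  ....FT
  ...FTT
Step 5: 4 trees catch fire, 6 burn out
  ......
  .....F
  .....F
  ......
  .....F
  ....FT
Step 6: 1 trees catch fire, 4 burn out
  ......
  ......
  ......
  ......
  ......
  .....F

......
......
......
......
......
.....F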